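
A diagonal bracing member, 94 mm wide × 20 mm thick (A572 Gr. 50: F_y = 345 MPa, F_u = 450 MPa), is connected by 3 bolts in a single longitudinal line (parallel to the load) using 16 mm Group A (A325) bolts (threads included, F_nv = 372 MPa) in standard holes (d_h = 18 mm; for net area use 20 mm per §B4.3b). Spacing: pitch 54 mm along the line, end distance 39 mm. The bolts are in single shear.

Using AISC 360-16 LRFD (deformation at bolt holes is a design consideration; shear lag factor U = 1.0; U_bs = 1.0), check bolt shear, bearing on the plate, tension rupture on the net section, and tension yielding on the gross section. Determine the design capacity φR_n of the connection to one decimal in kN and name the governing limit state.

Bolt shear: A_b = π(16)²/4 = 201.06 mm². φR_n = 0.75 × 372 × 201.06 × 3 × 1 = 168.3 kN.
Bearing (20 mm plate, F_u = 450 MPa): end bolts L_c = 39 − 18/2 = 30, R_n = min(1.2×30×20×450, 2.4×16×20×450) = 324 kN/bolt; interior L_c = 54 − 18 = 36, R_n = 345.6 kN/bolt. φR_n = 0.75 × (1×324 + 2×345.6) = 761.4 kN.
Tension rupture (net): A_n = (94 − 1×20)×20 = 1480 mm² (U = 1.0, A_e = A_n). φR_n = 0.75 × 450 × 1480 = 499.5 kN.
Tension yield (gross): A_g = 94×20 = 1880 mm². φR_n = 0.90 × 345 × 1880 = 583.7 kN.
Governing: min(168.3, 761.4, 499.5, 583.7) = 168.3 kN → bolt shear.

168.3 kN (bolt shear governs)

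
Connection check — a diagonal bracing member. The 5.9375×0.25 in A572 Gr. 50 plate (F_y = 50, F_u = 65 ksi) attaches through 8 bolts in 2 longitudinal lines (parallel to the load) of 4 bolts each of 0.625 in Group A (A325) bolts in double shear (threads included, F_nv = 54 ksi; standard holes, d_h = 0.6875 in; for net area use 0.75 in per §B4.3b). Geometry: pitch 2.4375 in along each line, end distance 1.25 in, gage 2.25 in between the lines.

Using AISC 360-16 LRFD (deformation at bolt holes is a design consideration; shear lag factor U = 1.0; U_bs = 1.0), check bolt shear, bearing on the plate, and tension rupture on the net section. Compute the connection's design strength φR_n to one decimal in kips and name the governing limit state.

Bolt shear: A_b = π(0.625)²/4 = 0.3068 in². φR_n = 0.75 × 54 × 0.3068 × 8 × 2 = 198.8 kips.
Bearing (0.25 in plate, F_u = 65 ksi): end bolts L_c = 1.25 − 0.6875/2 = 0.90625, R_n = min(1.2×0.90625×0.25×65, 2.4×0.625×0.25×65) = 17.672 kips/bolt; interior L_c = 2.4375 − 0.6875 = 1.75, R_n = 24.375 kips/bolt. φR_n = 0.75 × (2×17.672 + 6×24.375) = 136.2 kips.
Tension rupture (net): A_n = (5.9375 − 2×0.75)×0.25 = 1.1094 in² (U = 1.0, A_e = A_n). φR_n = 0.75 × 65 × 1.1094 = 54.1 kips.
Governing: min(198.8, 136.2, 54.1) = 54.1 kips → net-section rupture.

54.1 kips (net-section rupture governs)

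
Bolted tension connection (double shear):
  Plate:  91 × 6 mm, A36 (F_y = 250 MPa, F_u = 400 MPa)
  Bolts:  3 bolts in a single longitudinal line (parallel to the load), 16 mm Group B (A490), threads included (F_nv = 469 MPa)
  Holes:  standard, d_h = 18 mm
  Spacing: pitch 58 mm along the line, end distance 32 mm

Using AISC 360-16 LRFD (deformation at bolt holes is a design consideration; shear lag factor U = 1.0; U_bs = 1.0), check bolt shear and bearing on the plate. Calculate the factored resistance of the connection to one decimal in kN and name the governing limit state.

Bolt shear: A_b = π(16)²/4 = 201.06 mm². φR_n = 0.75 × 469 × 201.06 × 3 × 2 = 424.3 kN.
Bearing (6 mm plate, F_u = 400 MPa): end bolts L_c = 32 − 18/2 = 23, R_n = min(1.2×23×6×400, 2.4×16×6×400) = 66.24 kN/bolt; interior L_c = 58 − 18 = 40, R_n = 92.16 kN/bolt. φR_n = 0.75 × (1×66.24 + 2×92.16) = 187.9 kN.
Governing: min(424.3, 187.9) = 187.9 kN → bearing.

187.9 kN (bearing governs)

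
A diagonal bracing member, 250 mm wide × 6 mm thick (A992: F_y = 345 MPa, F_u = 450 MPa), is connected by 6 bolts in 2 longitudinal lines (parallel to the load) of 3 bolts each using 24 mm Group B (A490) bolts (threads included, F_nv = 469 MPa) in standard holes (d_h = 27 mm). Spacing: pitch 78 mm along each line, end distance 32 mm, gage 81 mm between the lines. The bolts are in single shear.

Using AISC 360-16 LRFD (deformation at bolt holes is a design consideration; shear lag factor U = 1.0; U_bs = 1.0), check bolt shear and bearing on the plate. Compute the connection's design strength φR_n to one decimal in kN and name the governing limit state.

Bolt shear: A_b = π(24)²/4 = 452.39 mm². φR_n = 0.75 × 469 × 452.39 × 6 × 1 = 954.8 kN.
Bearing (6 mm plate, F_u = 450 MPa): end bolts L_c = 32 − 27/2 = 18.5, R_n = min(1.2×18.5×6×450, 2.4×24×6×450) = 59.94 kN/bolt; interior L_c = 78 − 27 = 51, R_n = 155.52 kN/bolt. φR_n = 0.75 × (2×59.94 + 4×155.52) = 556.5 kN.
Governing: min(954.8, 556.5) = 556.5 kN → bearing.

556.5 kN (bearing governs)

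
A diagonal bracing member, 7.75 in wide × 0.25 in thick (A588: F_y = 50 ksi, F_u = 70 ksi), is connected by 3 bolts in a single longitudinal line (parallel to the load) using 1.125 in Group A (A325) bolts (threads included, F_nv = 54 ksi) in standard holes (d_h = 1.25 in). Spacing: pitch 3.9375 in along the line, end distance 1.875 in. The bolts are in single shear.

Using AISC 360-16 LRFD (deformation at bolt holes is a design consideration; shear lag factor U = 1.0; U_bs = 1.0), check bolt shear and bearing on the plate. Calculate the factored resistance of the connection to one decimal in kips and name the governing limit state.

Bolt shear: A_b = π(1.125)²/4 = 0.99402 in². φR_n = 0.75 × 54 × 0.99402 × 3 × 1 = 120.8 kips.
Bearing (0.25 in plate, F_u = 70 ksi): end bolts L_c = 1.875 − 1.25/2 = 1.25, R_n = min(1.2×1.25×0.25×70, 2.4×1.125×0.25×70) = 26.25 kips/bolt; interior L_c = 3.9375 − 1.25 = 2.6875, R_n = 47.25 kips/bolt. φR_n = 0.75 × (1×26.25 + 2×47.25) = 90.6 kips.
Governing: min(120.8, 90.6) = 90.6 kips → bearing.

90.6 kips (bearing governs)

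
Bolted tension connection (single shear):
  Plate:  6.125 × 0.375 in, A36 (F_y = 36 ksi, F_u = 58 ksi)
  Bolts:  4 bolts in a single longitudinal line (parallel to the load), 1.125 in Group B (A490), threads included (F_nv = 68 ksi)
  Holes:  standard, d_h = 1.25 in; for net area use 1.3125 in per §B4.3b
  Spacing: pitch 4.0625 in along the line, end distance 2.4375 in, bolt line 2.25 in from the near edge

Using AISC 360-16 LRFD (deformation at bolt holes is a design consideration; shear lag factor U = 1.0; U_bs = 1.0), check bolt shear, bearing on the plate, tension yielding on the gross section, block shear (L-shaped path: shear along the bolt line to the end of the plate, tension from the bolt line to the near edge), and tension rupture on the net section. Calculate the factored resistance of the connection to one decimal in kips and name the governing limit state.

74.4 kips (gross-section yield governs)

Bolt shear: A_b = π(1.125)²/4 = 0.99402 in². φR_n = 0.75 × 68 × 0.99402 × 4 × 1 = 202.8 kips.
Bearing (0.375 in plate, F_u = 58 ksi): end bolts L_c = 2.4375 − 1.25/2 = 1.8125, R_n = min(1.2×1.8125×0.375×58, 2.4×1.125×0.375×58) = 47.306 kips/bolt; interior L_c = 4.0625 − 1.25 = 2.8125, R_n = 58.725 kips/bolt. φR_n = 0.75 × (1×47.306 + 3×58.725) = 167.6 kips.
Tension yield (gross): A_g = 6.125×0.375 = 2.2969 in². φR_n = 0.90 × 36 × 2.2969 = 74.4 kips.
Block shear: shear path 1×[2.4375+3×4.0625] = 1×14.625 in, A_gv = 5.4844, A_nv = 1×(14.625 − 3.5×1.3125)×0.375 = 3.7617 in²; tension to near edge: (2.25 − 0.5×1.3125)×0.375 = 0.59766 in². R_n = min(0.6×58×3.7617, 0.6×36×5.4844) + 1.0×58×0.59766 = min(130.91, 118.46) + 34.664 = 153.12 kips. φR_n = 0.75 × 153.12 = 114.8 kips.
Tension rupture (net): A_n = (6.125 − 1×1.3125)×0.375 = 1.8047 in² (U = 1.0, A_e = A_n). φR_n = 0.75 × 58 × 1.8047 = 78.5 kips.
Governing: min(202.8, 167.6, 74.4, 114.8, 78.5) = 74.4 kips → gross-section yield.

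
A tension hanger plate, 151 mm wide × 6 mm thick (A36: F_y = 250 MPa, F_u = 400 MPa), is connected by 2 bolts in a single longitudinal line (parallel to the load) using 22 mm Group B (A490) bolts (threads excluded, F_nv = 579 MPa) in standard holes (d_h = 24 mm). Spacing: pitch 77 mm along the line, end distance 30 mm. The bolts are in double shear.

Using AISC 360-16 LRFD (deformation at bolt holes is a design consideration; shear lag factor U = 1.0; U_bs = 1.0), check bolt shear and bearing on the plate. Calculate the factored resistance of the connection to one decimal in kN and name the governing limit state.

133.9 kN (bearing governs)

Bolt shear: A_b = π(22)²/4 = 380.13 mm². φR_n = 0.75 × 579 × 380.13 × 2 × 2 = 660.3 kN.
Bearing (6 mm plate, F_u = 400 MPa): end bolts L_c = 30 − 24/2 = 18, R_n = min(1.2×18×6×400, 2.4×22×6×400) = 51.84 kN/bolt; interior L_c = 77 − 24 = 53, R_n = 126.72 kN/bolt. φR_n = 0.75 × (1×51.84 + 1×126.72) = 133.9 kN.
Governing: min(660.3, 133.9) = 133.9 kN → bearing.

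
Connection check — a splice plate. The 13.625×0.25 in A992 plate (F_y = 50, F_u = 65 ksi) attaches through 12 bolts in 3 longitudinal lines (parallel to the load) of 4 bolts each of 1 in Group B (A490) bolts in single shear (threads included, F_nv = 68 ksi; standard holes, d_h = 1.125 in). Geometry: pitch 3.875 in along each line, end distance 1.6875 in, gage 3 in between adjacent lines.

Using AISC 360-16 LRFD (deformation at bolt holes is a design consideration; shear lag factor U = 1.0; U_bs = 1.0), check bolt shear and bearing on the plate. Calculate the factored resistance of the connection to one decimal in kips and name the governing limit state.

312.6 kips (bearing governs)

Bolt shear: A_b = π(1)²/4 = 0.7854 in². φR_n = 0.75 × 68 × 0.7854 × 12 × 1 = 480.7 kips.
Bearing (0.25 in plate, F_u = 65 ksi): end bolts L_c = 1.6875 − 1.125/2 = 1.125, R_n = min(1.2×1.125×0.25×65, 2.4×1×0.25×65) = 21.938 kips/bolt; interior L_c = 3.875 − 1.125 = 2.75, R_n = 39 kips/bolt. φR_n = 0.75 × (3×21.938 + 9×39) = 312.6 kips.
Governing: min(480.7, 312.6) = 312.6 kips → bearing.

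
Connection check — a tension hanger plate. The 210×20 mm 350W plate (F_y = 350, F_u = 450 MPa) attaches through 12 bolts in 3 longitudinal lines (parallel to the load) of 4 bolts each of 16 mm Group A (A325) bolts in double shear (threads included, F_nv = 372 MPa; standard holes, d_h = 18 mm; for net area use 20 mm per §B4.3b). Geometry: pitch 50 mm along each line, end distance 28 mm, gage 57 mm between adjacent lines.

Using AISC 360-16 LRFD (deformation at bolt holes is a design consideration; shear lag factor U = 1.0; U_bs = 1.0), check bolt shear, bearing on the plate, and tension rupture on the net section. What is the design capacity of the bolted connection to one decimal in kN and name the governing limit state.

Bolt shear: A_b = π(16)²/4 = 201.06 mm². φR_n = 0.75 × 372 × 201.06 × 12 × 2 = 1346.3 kN.
Bearing (20 mm plate, F_u = 450 MPa): end bolts L_c = 28 − 18/2 = 19, R_n = min(1.2×19×20×450, 2.4×16×20×450) = 205.2 kN/bolt; interior L_c = 50 − 18 = 32, R_n = 345.6 kN/bolt. φR_n = 0.75 × (3×205.2 + 9×345.6) = 2794.5 kN.
Tension rupture (net): A_n = (210 − 3×20)×20 = 3000 mm² (U = 1.0, A_e = A_n). φR_n = 0.75 × 450 × 3000 = 1012.5 kN.
Governing: min(1346.3, 2794.5, 1012.5) = 1012.5 kN → net-section rupture.

1012.5 kN (net-section rupture governs)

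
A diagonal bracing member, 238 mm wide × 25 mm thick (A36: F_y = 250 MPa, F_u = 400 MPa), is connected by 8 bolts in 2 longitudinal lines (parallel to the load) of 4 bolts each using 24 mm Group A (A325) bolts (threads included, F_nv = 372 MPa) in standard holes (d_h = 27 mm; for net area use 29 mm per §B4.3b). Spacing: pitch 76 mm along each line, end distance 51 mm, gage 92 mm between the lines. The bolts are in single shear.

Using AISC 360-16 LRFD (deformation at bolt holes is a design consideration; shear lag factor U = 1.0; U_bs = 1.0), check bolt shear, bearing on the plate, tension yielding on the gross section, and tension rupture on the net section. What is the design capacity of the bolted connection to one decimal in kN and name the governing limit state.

Bolt shear: A_b = π(24)²/4 = 452.39 mm². φR_n = 0.75 × 372 × 452.39 × 8 × 1 = 1009.7 kN.
Bearing (25 mm plate, F_u = 400 MPa): end bolts L_c = 51 − 27/2 = 37.5, R_n = min(1.2×37.5×25×400, 2.4×24×25×400) = 450 kN/bolt; interior L_c = 76 − 27 = 49, R_n = 576 kN/bolt. φR_n = 0.75 × (2×450 + 6×576) = 3267.0 kN.
Tension yield (gross): A_g = 238×25 = 5950 mm². φR_n = 0.90 × 250 × 5950 = 1338.8 kN.
Tension rupture (net): A_n = (238 − 2×29)×25 = 4500 mm² (U = 1.0, A_e = A_n). φR_n = 0.75 × 400 × 4500 = 1350.0 kN.
Governing: min(1009.7, 3267.0, 1338.8, 1350.0) = 1009.7 kN → bolt shear.

1009.7 kN (bolt shear governs)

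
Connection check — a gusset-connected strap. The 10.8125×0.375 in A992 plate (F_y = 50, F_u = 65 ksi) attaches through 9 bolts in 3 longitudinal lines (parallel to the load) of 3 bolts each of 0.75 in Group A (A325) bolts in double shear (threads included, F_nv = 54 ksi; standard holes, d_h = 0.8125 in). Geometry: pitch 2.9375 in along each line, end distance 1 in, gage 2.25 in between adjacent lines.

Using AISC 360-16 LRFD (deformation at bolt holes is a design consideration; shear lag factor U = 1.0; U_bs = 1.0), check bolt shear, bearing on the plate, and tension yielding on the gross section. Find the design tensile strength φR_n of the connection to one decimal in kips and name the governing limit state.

Bolt shear: A_b = π(0.75)²/4 = 0.44179 in². φR_n = 0.75 × 54 × 0.44179 × 9 × 2 = 322.1 kips.
Bearing (0.375 in plate, F_u = 65 ksi): end bolts L_c = 1 − 0.8125/2 = 0.59375, R_n = min(1.2×0.59375×0.375×65, 2.4×0.75×0.375×65) = 17.367 kips/bolt; interior L_c = 2.9375 − 0.8125 = 2.125, R_n = 43.875 kips/bolt. φR_n = 0.75 × (3×17.367 + 6×43.875) = 236.5 kips.
Tension yield (gross): A_g = 10.8125×0.375 = 4.0547 in². φR_n = 0.90 × 50 × 4.0547 = 182.5 kips.
Governing: min(322.1, 236.5, 182.5) = 182.5 kips → gross-section yield.

182.5 kips (gross-section yield governs)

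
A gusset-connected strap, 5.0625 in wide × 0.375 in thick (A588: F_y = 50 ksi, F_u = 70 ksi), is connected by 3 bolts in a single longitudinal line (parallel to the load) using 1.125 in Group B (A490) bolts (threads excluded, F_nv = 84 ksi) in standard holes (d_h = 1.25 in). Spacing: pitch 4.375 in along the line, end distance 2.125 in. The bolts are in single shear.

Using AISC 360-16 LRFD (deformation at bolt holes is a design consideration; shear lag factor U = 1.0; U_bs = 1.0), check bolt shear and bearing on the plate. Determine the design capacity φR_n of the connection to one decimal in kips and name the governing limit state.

Bolt shear: A_b = π(1.125)²/4 = 0.99402 in². φR_n = 0.75 × 84 × 0.99402 × 3 × 1 = 187.9 kips.
Bearing (0.375 in plate, F_u = 70 ksi): end bolts L_c = 2.125 − 1.25/2 = 1.5, R_n = min(1.2×1.5×0.375×70, 2.4×1.125×0.375×70) = 47.25 kips/bolt; interior L_c = 4.375 − 1.25 = 3.125, R_n = 70.875 kips/bolt. φR_n = 0.75 × (1×47.25 + 2×70.875) = 141.8 kips.
Governing: min(187.9, 141.8) = 141.8 kips → bearing.

141.8 kips (bearing governs)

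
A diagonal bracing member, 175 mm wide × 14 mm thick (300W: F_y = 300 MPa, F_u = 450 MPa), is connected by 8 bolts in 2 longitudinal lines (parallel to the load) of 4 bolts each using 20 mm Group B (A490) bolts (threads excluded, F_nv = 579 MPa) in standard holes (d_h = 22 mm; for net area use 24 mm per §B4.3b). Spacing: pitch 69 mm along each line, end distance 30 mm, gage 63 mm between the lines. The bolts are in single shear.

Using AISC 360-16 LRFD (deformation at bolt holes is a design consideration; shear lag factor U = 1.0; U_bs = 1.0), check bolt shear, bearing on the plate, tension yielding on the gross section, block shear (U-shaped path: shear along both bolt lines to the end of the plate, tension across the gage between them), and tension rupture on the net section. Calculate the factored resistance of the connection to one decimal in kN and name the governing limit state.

600.1 kN (net-section rupture governs)

Bolt shear: A_b = π(20)²/4 = 314.16 mm². φR_n = 0.75 × 579 × 314.16 × 8 × 1 = 1091.4 kN.
Bearing (14 mm plate, F_u = 450 MPa): end bolts L_c = 30 − 22/2 = 19, R_n = min(1.2×19×14×450, 2.4×20×14×450) = 143.64 kN/bolt; interior L_c = 69 − 22 = 47, R_n = 302.4 kN/bolt. φR_n = 0.75 × (2×143.64 + 6×302.4) = 1576.3 kN.
Tension yield (gross): A_g = 175×14 = 2450 mm². φR_n = 0.90 × 300 × 2450 = 661.5 kN.
Block shear: shear path 2×[30+3×69] = 2×237 mm, A_gv = 6636, A_nv = 2×(237 − 3.5×24)×14 = 4284 mm²; tension across gage: (63 − 1×24)×14 = 546 mm². R_n = min(0.6×450×4284, 0.6×300×6636) + 1.0×450×546 = min(1156.7, 1194.5) + 245.7 = 1402.4 kN. φR_n = 0.75 × 1402.4 = 1051.8 kN.
Tension rupture (net): A_n = (175 − 2×24)×14 = 1778 mm² (U = 1.0, A_e = A_n). φR_n = 0.75 × 450 × 1778 = 600.1 kN.
Governing: min(1091.4, 1576.3, 661.5, 1051.8, 600.1) = 600.1 kN → net-section rupture.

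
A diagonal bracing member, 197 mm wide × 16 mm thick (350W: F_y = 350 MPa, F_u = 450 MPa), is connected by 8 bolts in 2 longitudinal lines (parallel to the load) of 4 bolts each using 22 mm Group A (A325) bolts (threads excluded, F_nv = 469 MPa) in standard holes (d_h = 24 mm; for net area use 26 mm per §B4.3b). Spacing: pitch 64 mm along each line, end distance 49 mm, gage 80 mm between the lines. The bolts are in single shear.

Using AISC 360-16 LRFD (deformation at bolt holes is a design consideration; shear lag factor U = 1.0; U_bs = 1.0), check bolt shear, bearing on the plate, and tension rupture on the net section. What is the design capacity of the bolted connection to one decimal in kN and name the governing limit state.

783.0 kN (net-section rupture governs)

Bolt shear: A_b = π(22)²/4 = 380.13 mm². φR_n = 0.75 × 469 × 380.13 × 8 × 1 = 1069.7 kN.
Bearing (16 mm plate, F_u = 450 MPa): end bolts L_c = 49 − 24/2 = 37, R_n = min(1.2×37×16×450, 2.4×22×16×450) = 319.68 kN/bolt; interior L_c = 64 − 24 = 40, R_n = 345.6 kN/bolt. φR_n = 0.75 × (2×319.68 + 6×345.6) = 2034.7 kN.
Tension rupture (net): A_n = (197 − 2×26)×16 = 2320 mm² (U = 1.0, A_e = A_n). φR_n = 0.75 × 450 × 2320 = 783.0 kN.
Governing: min(1069.7, 2034.7, 783.0) = 783.0 kN → net-section rupture.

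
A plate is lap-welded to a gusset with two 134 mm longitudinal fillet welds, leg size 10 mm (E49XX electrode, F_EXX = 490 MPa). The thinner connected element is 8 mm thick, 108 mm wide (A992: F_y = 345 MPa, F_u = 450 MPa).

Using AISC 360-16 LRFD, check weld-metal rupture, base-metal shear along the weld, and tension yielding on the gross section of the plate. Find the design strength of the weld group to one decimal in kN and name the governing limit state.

268.3 kN (gross-section yield governs)

Weld metal: throat = 0.707×10 = 7.07 mm, L = 2×134 = 268 mm. φR_n = 0.75 × 0.6 × 490 × 7.07 × 268 = 417.8 kN.
Base metal shear (8 mm plate): yield φR_n = 1.0×0.6×345×8×268 = 443.8 kN; rupture φR_n = 0.75×0.6×450×8×268 = 434.2 kN; take 434.2 kN (rupture).
Tension yield (gross): A_g = 108×8 = 864 mm². φR_n = 0.90 × 345 × 864 = 268.3 kN.
Governing: min(417.8, 434.2, 268.3) = 268.3 kN → gross-section yield.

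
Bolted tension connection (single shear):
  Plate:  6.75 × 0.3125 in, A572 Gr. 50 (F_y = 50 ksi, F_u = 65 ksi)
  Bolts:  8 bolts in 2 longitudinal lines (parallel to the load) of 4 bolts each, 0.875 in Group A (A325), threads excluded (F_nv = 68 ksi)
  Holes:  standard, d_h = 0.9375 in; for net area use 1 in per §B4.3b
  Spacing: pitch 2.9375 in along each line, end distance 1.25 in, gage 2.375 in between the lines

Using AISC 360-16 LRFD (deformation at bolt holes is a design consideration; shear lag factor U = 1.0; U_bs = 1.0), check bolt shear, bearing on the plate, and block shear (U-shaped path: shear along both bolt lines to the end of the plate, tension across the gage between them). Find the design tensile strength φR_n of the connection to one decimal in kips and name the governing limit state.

140.9 kips (block shear governs)

Bolt shear: A_b = π(0.875)²/4 = 0.60132 in². φR_n = 0.75 × 68 × 0.60132 × 8 × 1 = 245.3 kips.
Bearing (0.3125 in plate, F_u = 65 ksi): end bolts L_c = 1.25 − 0.9375/2 = 0.78125, R_n = min(1.2×0.78125×0.3125×65, 2.4×0.875×0.3125×65) = 19.043 kips/bolt; interior L_c = 2.9375 − 0.9375 = 2, R_n = 42.656 kips/bolt. φR_n = 0.75 × (2×19.043 + 6×42.656) = 220.5 kips.
Block shear: shear path 2×[1.25+3×2.9375] = 2×10.0625 in, A_gv = 6.2891, A_nv = 2×(10.0625 − 3.5×1)×0.3125 = 4.1016 in²; tension across gage: (2.375 − 1×1)×0.3125 = 0.42969 in². R_n = min(0.6×65×4.1016, 0.6×50×6.2891) + 1.0×65×0.42969 = min(159.96, 188.67) + 27.93 = 187.89 kips. φR_n = 0.75 × 187.89 = 140.9 kips.
Governing: min(245.3, 220.5, 140.9) = 140.9 kips → block shear.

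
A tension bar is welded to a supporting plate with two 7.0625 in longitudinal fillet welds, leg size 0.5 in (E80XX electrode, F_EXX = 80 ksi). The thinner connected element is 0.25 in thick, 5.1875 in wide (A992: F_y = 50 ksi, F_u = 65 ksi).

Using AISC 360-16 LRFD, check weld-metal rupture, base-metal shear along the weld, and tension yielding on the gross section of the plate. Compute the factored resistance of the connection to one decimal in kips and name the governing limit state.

58.4 kips (gross-section yield governs)

Weld metal: throat = 0.707×0.5 = 0.3535 in, L = 2×7.0625 = 14.125 in. φR_n = 0.75 × 0.6 × 80 × 0.3535 × 14.125 = 179.8 kips.
Base metal shear (0.25 in plate): yield φR_n = 1.0×0.6×50×0.25×14.125 = 105.9 kips; rupture φR_n = 0.75×0.6×65×0.25×14.125 = 103.3 kips; take 103.3 kips (rupture).
Tension yield (gross): A_g = 5.1875×0.25 = 1.2969 in². φR_n = 0.90 × 50 × 1.2969 = 58.4 kips.
Governing: min(179.8, 103.3, 58.4) = 58.4 kips → gross-section yield.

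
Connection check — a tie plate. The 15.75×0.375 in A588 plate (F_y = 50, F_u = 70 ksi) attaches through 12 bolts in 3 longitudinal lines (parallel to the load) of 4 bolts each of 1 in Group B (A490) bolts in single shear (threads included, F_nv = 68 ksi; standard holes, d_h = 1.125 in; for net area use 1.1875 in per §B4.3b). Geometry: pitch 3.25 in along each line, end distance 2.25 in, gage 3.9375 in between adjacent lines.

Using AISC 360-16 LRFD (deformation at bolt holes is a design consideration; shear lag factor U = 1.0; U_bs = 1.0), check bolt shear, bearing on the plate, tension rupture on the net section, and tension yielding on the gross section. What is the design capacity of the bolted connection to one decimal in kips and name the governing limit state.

Bolt shear: A_b = π(1)²/4 = 0.7854 in². φR_n = 0.75 × 68 × 0.7854 × 12 × 1 = 480.7 kips.
Bearing (0.375 in plate, F_u = 70 ksi): end bolts L_c = 2.25 − 1.125/2 = 1.6875, R_n = min(1.2×1.6875×0.375×70, 2.4×1×0.375×70) = 53.156 kips/bolt; interior L_c = 3.25 − 1.125 = 2.125, R_n = 63 kips/bolt. φR_n = 0.75 × (3×53.156 + 9×63) = 544.9 kips.
Tension rupture (net): A_n = (15.75 − 3×1.1875)×0.375 = 4.5703 in² (U = 1.0, A_e = A_n). φR_n = 0.75 × 70 × 4.5703 = 239.9 kips.
Tension yield (gross): A_g = 15.75×0.375 = 5.9063 in². φR_n = 0.90 × 50 × 5.9063 = 265.8 kips.
Governing: min(480.7, 544.9, 239.9, 265.8) = 239.9 kips → net-section rupture.

239.9 kips (net-section rupture governs)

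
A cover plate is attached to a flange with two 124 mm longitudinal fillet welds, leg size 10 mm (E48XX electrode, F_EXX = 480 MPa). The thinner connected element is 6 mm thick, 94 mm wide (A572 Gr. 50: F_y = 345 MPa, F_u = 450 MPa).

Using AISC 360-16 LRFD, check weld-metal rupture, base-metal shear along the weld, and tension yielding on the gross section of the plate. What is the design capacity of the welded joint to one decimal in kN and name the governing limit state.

Weld metal: throat = 0.707×10 = 7.07 mm, L = 2×124 = 248 mm. φR_n = 0.75 × 0.6 × 480 × 7.07 × 248 = 378.7 kN.
Base metal shear (6 mm plate): yield φR_n = 1.0×0.6×345×6×248 = 308.0 kN; rupture φR_n = 0.75×0.6×450×6×248 = 301.3 kN; take 301.3 kN (rupture).
Tension yield (gross): A_g = 94×6 = 564 mm². φR_n = 0.90 × 345 × 564 = 175.1 kN.
Governing: min(378.7, 301.3, 175.1) = 175.1 kN → gross-section yield.

175.1 kN (gross-section yield governs)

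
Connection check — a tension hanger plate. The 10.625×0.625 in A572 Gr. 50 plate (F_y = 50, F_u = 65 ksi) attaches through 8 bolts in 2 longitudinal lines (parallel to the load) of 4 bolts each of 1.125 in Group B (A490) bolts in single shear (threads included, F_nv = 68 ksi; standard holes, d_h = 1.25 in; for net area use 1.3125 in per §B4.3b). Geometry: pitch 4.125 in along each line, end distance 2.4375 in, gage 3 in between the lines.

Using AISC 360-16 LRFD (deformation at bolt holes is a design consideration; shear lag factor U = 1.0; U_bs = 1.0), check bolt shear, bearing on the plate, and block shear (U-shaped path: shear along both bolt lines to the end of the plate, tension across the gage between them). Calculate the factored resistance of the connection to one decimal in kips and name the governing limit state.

405.6 kips (bolt shear governs)

Bolt shear: A_b = π(1.125)²/4 = 0.99402 in². φR_n = 0.75 × 68 × 0.99402 × 8 × 1 = 405.6 kips.
Bearing (0.625 in plate, F_u = 65 ksi): end bolts L_c = 2.4375 − 1.25/2 = 1.8125, R_n = min(1.2×1.8125×0.625×65, 2.4×1.125×0.625×65) = 88.359 kips/bolt; interior L_c = 4.125 − 1.25 = 2.875, R_n = 109.69 kips/bolt. φR_n = 0.75 × (2×88.359 + 6×109.69) = 626.1 kips.
Block shear: shear path 2×[2.4375+3×4.125] = 2×14.8125 in, A_gv = 18.516, A_nv = 2×(14.8125 − 3.5×1.3125)×0.625 = 12.773 in²; tension across gage: (3 − 1×1.3125)×0.625 = 1.0547 in². R_n = min(0.6×65×12.773, 0.6×50×18.516) + 1.0×65×1.0547 = min(498.15, 555.48) + 68.556 = 566.71 kips. φR_n = 0.75 × 566.71 = 425.0 kips.
Governing: min(405.6, 626.1, 425.0) = 405.6 kips → bolt shear.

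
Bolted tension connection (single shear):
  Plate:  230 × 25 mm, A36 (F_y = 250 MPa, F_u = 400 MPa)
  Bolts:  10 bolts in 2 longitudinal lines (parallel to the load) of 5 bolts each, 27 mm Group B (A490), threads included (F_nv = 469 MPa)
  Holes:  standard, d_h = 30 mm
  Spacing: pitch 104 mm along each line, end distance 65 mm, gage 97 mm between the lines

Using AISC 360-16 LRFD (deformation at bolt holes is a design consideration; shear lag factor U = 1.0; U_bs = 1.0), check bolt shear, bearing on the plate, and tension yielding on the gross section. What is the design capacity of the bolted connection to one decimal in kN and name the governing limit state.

Bolt shear: A_b = π(27)²/4 = 572.56 mm². φR_n = 0.75 × 469 × 572.56 × 10 × 1 = 2014.0 kN.
Bearing (25 mm plate, F_u = 400 MPa): end bolts L_c = 65 − 30/2 = 50, R_n = min(1.2×50×25×400, 2.4×27×25×400) = 600 kN/bolt; interior L_c = 104 − 30 = 74, R_n = 648 kN/bolt. φR_n = 0.75 × (2×600 + 8×648) = 4788.0 kN.
Tension yield (gross): A_g = 230×25 = 5750 mm². φR_n = 0.90 × 250 × 5750 = 1293.8 kN.
Governing: min(2014.0, 4788.0, 1293.8) = 1293.8 kN → gross-section yield.

1293.8 kN (gross-section yield governs)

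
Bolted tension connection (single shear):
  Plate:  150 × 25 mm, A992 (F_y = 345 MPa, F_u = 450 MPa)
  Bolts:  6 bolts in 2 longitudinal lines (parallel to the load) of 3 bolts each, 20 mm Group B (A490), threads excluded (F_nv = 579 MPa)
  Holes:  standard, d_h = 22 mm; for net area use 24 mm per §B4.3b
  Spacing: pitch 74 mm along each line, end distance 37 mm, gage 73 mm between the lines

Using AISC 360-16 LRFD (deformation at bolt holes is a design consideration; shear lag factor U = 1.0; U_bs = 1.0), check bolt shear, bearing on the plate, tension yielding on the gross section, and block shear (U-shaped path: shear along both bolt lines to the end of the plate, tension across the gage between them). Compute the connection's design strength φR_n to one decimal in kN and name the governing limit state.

Bolt shear: A_b = π(20)²/4 = 314.16 mm². φR_n = 0.75 × 579 × 314.16 × 6 × 1 = 818.5 kN.
Bearing (25 mm plate, F_u = 450 MPa): end bolts L_c = 37 − 22/2 = 26, R_n = min(1.2×26×25×450, 2.4×20×25×450) = 351 kN/bolt; interior L_c = 74 − 22 = 52, R_n = 540 kN/bolt. φR_n = 0.75 × (2×351 + 4×540) = 2146.5 kN.
Tension yield (gross): A_g = 150×25 = 3750 mm². φR_n = 0.90 × 345 × 3750 = 1164.4 kN.
Block shear: shear path 2×[37+2×74] = 2×185 mm, A_gv = 9250, A_nv = 2×(185 − 2.5×24)×25 = 6250 mm²; tension across gage: (73 − 1×24)×25 = 1225 mm². R_n = min(0.6×450×6250, 0.6×345×9250) + 1.0×450×1225 = min(1687.5, 1914.8) + 551.25 = 2238.8 kN. φR_n = 0.75 × 2238.8 = 1679.1 kN.
Governing: min(818.5, 2146.5, 1164.4, 1679.1) = 818.5 kN → bolt shear.

818.5 kN (bolt shear governs)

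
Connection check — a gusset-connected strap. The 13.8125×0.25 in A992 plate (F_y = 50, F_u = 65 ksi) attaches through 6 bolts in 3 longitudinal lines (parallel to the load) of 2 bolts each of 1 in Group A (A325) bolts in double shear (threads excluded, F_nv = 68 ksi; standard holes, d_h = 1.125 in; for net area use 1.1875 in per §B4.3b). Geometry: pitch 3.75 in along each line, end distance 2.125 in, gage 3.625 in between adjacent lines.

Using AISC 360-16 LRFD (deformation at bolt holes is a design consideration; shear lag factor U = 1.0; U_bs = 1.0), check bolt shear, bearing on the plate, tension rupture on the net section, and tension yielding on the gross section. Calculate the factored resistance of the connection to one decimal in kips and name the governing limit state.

Bolt shear: A_b = π(1)²/4 = 0.7854 in². φR_n = 0.75 × 68 × 0.7854 × 6 × 2 = 480.7 kips.
Bearing (0.25 in plate, F_u = 65 ksi): end bolts L_c = 2.125 − 1.125/2 = 1.5625, R_n = min(1.2×1.5625×0.25×65, 2.4×1×0.25×65) = 30.469 kips/bolt; interior L_c = 3.75 − 1.125 = 2.625, R_n = 39 kips/bolt. φR_n = 0.75 × (3×30.469 + 3×39) = 156.3 kips.
Tension rupture (net): A_n = (13.8125 − 3×1.1875)×0.25 = 2.5625 in² (U = 1.0, A_e = A_n). φR_n = 0.75 × 65 × 2.5625 = 124.9 kips.
Tension yield (gross): A_g = 13.8125×0.25 = 3.4531 in². φR_n = 0.90 × 50 × 3.4531 = 155.4 kips.
Governing: min(480.7, 156.3, 124.9, 155.4) = 124.9 kips → net-section rupture.

124.9 kips (net-section rupture governs)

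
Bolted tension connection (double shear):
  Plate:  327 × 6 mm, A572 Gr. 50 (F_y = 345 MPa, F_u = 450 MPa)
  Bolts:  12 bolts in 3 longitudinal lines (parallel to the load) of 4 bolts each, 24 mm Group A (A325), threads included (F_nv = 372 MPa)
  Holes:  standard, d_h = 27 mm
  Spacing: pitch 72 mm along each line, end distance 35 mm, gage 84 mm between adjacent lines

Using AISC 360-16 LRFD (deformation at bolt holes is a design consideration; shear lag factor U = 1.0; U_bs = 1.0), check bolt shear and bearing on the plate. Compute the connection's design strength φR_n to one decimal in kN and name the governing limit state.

Bolt shear: A_b = π(24)²/4 = 452.39 mm². φR_n = 0.75 × 372 × 452.39 × 12 × 2 = 3029.2 kN.
Bearing (6 mm plate, F_u = 450 MPa): end bolts L_c = 35 − 27/2 = 21.5, R_n = min(1.2×21.5×6×450, 2.4×24×6×450) = 69.66 kN/bolt; interior L_c = 72 − 27 = 45, R_n = 145.8 kN/bolt. φR_n = 0.75 × (3×69.66 + 9×145.8) = 1140.9 kN.
Governing: min(3029.2, 1140.9) = 1140.9 kN → bearing.

1140.9 kN (bearing governs)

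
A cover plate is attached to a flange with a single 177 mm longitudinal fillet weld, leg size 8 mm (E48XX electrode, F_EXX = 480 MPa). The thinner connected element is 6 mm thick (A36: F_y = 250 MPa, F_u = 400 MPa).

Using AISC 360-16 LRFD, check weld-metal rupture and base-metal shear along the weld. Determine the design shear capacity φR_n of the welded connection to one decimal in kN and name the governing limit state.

159.3 kN (base-metal shear governs)

Weld metal: throat = 0.707×8 = 5.656 mm, L = 177 mm. φR_n = 0.75 × 0.6 × 480 × 5.656 × 177 = 216.2 kN.
Base metal shear (6 mm plate): yield φR_n = 1.0×0.6×250×6×177 = 159.3 kN; rupture φR_n = 0.75×0.6×400×6×177 = 191.2 kN; take 159.3 kN (yield).
Governing: min(216.2, 159.3) = 159.3 kN → base-metal shear.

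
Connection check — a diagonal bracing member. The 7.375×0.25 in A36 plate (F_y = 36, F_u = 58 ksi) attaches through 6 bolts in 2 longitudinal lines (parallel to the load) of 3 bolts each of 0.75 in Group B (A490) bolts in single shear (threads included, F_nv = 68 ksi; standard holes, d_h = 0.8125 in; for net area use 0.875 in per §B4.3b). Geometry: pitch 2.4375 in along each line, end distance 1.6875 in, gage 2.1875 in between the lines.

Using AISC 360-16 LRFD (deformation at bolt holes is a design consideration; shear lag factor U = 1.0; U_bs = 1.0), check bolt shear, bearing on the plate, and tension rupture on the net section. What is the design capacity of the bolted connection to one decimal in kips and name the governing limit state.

Bolt shear: A_b = π(0.75)²/4 = 0.44179 in². φR_n = 0.75 × 68 × 0.44179 × 6 × 1 = 135.2 kips.
Bearing (0.25 in plate, F_u = 58 ksi): end bolts L_c = 1.6875 − 0.8125/2 = 1.28125, R_n = min(1.2×1.28125×0.25×58, 2.4×0.75×0.25×58) = 22.294 kips/bolt; interior L_c = 2.4375 − 0.8125 = 1.625, R_n = 26.1 kips/bolt. φR_n = 0.75 × (2×22.294 + 4×26.1) = 111.7 kips.
Tension rupture (net): A_n = (7.375 − 2×0.875)×0.25 = 1.4063 in² (U = 1.0, A_e = A_n). φR_n = 0.75 × 58 × 1.4063 = 61.2 kips.
Governing: min(135.2, 111.7, 61.2) = 61.2 kips → net-section rupture.

61.2 kips (net-section rupture governs)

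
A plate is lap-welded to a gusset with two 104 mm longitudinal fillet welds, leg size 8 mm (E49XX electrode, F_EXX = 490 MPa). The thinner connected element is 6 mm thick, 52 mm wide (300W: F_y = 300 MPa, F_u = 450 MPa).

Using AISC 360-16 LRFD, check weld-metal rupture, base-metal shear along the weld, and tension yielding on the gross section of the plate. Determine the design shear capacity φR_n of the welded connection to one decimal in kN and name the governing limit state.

Weld metal: throat = 0.707×8 = 5.656 mm, L = 2×104 = 208 mm. φR_n = 0.75 × 0.6 × 490 × 5.656 × 208 = 259.4 kN.
Base metal shear (6 mm plate): yield φR_n = 1.0×0.6×300×6×208 = 224.6 kN; rupture φR_n = 0.75×0.6×450×6×208 = 252.7 kN; take 224.6 kN (yield).
Tension yield (gross): A_g = 52×6 = 312 mm². φR_n = 0.90 × 300 × 312 = 84.2 kN.
Governing: min(259.4, 224.6, 84.2) = 84.2 kN → gross-section yield.

84.2 kN (gross-section yield governs)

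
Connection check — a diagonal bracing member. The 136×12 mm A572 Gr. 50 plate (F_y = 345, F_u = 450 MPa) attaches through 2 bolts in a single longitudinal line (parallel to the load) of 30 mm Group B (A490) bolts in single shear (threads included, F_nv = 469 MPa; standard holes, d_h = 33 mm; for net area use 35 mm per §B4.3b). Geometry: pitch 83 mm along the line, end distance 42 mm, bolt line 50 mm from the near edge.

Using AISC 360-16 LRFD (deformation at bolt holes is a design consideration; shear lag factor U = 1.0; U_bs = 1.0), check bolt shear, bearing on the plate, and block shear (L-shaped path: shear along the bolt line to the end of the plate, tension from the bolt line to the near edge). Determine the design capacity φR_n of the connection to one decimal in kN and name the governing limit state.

307.8 kN (block shear governs)

Bolt shear: A_b = π(30)²/4 = 706.86 mm². φR_n = 0.75 × 469 × 706.86 × 2 × 1 = 497.3 kN.
Bearing (12 mm plate, F_u = 450 MPa): end bolts L_c = 42 − 33/2 = 25.5, R_n = min(1.2×25.5×12×450, 2.4×30×12×450) = 165.24 kN/bolt; interior L_c = 83 − 33 = 50, R_n = 324 kN/bolt. φR_n = 0.75 × (1×165.24 + 1×324) = 366.9 kN.
Block shear: shear path 1×[42+1×83] = 1×125 mm, A_gv = 1500, A_nv = 1×(125 − 1.5×35)×12 = 870 mm²; tension to near edge: (50 − 0.5×35)×12 = 390 mm². R_n = min(0.6×450×870, 0.6×345×1500) + 1.0×450×390 = min(234.9, 310.5) + 175.5 = 410.4 kN. φR_n = 0.75 × 410.4 = 307.8 kN.
Governing: min(497.3, 366.9, 307.8) = 307.8 kN → block shear.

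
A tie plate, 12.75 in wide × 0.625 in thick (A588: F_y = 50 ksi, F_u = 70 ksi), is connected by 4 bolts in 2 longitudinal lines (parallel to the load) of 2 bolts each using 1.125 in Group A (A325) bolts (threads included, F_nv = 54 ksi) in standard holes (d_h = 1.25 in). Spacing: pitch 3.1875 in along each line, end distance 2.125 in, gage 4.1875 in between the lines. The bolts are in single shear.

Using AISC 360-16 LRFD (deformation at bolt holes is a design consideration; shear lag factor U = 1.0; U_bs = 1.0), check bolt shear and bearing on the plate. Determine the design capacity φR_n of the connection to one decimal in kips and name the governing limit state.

Bolt shear: A_b = π(1.125)²/4 = 0.99402 in². φR_n = 0.75 × 54 × 0.99402 × 4 × 1 = 161.0 kips.
Bearing (0.625 in plate, F_u = 70 ksi): end bolts L_c = 2.125 − 1.25/2 = 1.5, R_n = min(1.2×1.5×0.625×70, 2.4×1.125×0.625×70) = 78.75 kips/bolt; interior L_c = 3.1875 − 1.25 = 1.9375, R_n = 101.72 kips/bolt. φR_n = 0.75 × (2×78.75 + 2×101.72) = 270.7 kips.
Governing: min(161.0, 270.7) = 161.0 kips → bolt shear.

161.0 kips (bolt shear governs)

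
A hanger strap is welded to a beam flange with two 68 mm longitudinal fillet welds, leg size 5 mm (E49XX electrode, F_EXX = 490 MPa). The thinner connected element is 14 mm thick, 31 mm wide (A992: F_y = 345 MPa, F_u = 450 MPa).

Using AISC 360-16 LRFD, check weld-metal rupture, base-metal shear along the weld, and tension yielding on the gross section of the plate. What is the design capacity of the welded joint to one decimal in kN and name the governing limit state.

Weld metal: throat = 0.707×5 = 3.535 mm, L = 2×68 = 136 mm. φR_n = 0.75 × 0.6 × 490 × 3.535 × 136 = 106.0 kN.
Base metal shear (14 mm plate): yield φR_n = 1.0×0.6×345×14×136 = 394.1 kN; rupture φR_n = 0.75×0.6×450×14×136 = 385.6 kN; take 385.6 kN (rupture).
Tension yield (gross): A_g = 31×14 = 434 mm². φR_n = 0.90 × 345 × 434 = 134.8 kN.
Governing: min(106.0, 385.6, 134.8) = 106.0 kN → weld metal.

106.0 kN (weld metal governs)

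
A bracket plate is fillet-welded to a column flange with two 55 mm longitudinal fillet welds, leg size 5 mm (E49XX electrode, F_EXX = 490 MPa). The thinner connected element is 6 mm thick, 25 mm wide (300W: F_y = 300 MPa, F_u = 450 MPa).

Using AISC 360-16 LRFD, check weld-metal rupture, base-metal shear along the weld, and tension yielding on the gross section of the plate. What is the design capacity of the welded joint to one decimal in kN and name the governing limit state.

Weld metal: throat = 0.707×5 = 3.535 mm, L = 2×55 = 110 mm. φR_n = 0.75 × 0.6 × 490 × 3.535 × 110 = 85.7 kN.
Base metal shear (6 mm plate): yield φR_n = 1.0×0.6×300×6×110 = 118.8 kN; rupture φR_n = 0.75×0.6×450×6×110 = 133.7 kN; take 118.8 kN (yield).
Tension yield (gross): A_g = 25×6 = 150 mm². φR_n = 0.90 × 300 × 150 = 40.5 kN.
Governing: min(85.7, 118.8, 40.5) = 40.5 kN → gross-section yield.

40.5 kN (gross-section yield governs)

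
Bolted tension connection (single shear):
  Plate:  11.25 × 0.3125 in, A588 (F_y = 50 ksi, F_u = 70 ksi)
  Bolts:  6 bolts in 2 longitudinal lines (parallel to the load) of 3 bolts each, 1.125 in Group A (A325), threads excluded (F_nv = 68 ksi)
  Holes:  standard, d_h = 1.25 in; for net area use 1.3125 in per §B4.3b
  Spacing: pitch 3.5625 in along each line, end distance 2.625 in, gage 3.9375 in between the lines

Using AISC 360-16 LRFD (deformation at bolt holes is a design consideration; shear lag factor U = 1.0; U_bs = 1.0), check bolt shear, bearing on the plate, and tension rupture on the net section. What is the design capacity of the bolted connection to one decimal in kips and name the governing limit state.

Bolt shear: A_b = π(1.125)²/4 = 0.99402 in². φR_n = 0.75 × 68 × 0.99402 × 6 × 1 = 304.2 kips.
Bearing (0.3125 in plate, F_u = 70 ksi): end bolts L_c = 2.625 − 1.25/2 = 2, R_n = min(1.2×2×0.3125×70, 2.4×1.125×0.3125×70) = 52.5 kips/bolt; interior L_c = 3.5625 − 1.25 = 2.3125, R_n = 59.063 kips/bolt. φR_n = 0.75 × (2×52.5 + 4×59.063) = 255.9 kips.
Tension rupture (net): A_n = (11.25 − 2×1.3125)×0.3125 = 2.6953 in² (U = 1.0, A_e = A_n). φR_n = 0.75 × 70 × 2.6953 = 141.5 kips.
Governing: min(304.2, 255.9, 141.5) = 141.5 kips → net-section rupture.

141.5 kips (net-section rupture governs)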